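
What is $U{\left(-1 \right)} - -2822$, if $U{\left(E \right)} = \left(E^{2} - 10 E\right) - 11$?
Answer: $2822$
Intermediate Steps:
$U{\left(E \right)} = -11 + E^{2} - 10 E$
$U{\left(-1 \right)} - -2822 = \left(-11 + \left(-1\right)^{2} - -10\right) - -2822 = \left(-11 + 1 + 10\right) + 2822 = 0 + 2822 = 2822$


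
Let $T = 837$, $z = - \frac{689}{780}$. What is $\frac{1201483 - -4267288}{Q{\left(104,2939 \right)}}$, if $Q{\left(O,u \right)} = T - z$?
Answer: $\frac{328126260}{50273} \approx 6526.9$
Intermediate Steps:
$z = - \frac{53}{60}$ ($z = \left(-689\right) \frac{1}{780} = - \frac{53}{60} \approx -0.88333$)
$Q{\left(O,u \right)} = \frac{50273}{60}$ ($Q{\left(O,u \right)} = 837 - - \frac{53}{60} = 837 + \frac{53}{60} = \frac{50273}{60}$)
$\frac{1201483 - -4267288}{Q{\left(104,2939 \right)}} = \frac{1201483 - -4267288}{\frac{50273}{60}} = \left(1201483 + 4267288\right) \frac{60}{50273} = 5468771 \cdot \frac{60}{50273} = \frac{328126260}{50273}$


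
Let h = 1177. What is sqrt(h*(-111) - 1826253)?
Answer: 10*I*sqrt(19569) ≈ 1398.9*I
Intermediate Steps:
sqrt(h*(-111) - 1826253) = sqrt(1177*(-111) - 1826253) = sqrt(-130647 - 1826253) = sqrt(-1956900) = 10*I*sqrt(19569)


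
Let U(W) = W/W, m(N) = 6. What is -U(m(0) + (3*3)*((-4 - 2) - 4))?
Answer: -1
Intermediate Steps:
U(W) = 1
-U(m(0) + (3*3)*((-4 - 2) - 4)) = -1*1 = -1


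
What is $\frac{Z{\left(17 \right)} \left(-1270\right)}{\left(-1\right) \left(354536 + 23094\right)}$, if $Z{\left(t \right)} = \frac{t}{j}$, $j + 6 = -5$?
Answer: $- \frac{2159}{415393} \approx -0.0051975$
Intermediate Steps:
$j = -11$ ($j = -6 - 5 = -11$)
$Z{\left(t \right)} = - \frac{t}{11}$ ($Z{\left(t \right)} = \frac{t}{-11} = t \left(- \frac{1}{11}\right) = - \frac{t}{11}$)
$\frac{Z{\left(17 \right)} \left(-1270\right)}{\left(-1\right) \left(354536 + 23094\right)} = \frac{\left(- \frac{1}{11}\right) 17 \left(-1270\right)}{\left(-1\right) \left(354536 + 23094\right)} = \frac{\left(- \frac{17}{11}\right) \left(-1270\right)}{\left(-1\right) 377630} = \frac{21590}{11 \left(-377630\right)} = \frac{21590}{11} \left(- \frac{1}{377630}\right) = - \frac{2159}{415393}$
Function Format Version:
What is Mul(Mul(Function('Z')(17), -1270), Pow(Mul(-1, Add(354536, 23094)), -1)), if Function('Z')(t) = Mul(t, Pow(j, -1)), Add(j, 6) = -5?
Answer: Rational(-2159, 415393) ≈ -0.0051975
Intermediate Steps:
j = -11 (j = Add(-6, -5) = -11)
Function('Z')(t) = Mul(Rational(-1, 11), t) (Function('Z')(t) = Mul(t, Pow(-11, -1)) = Mul(t, Rational(-1, 11)) = Mul(Rational(-1, 11), t))
Mul(Mul(Function('Z')(17), -1270), Pow(Mul(-1, Add(354536, 23094)), -1)) = Mul(Mul(Mul(Rational(-1, 11), 17), -1270), Pow(Mul(-1, Add(354536, 23094)), -1)) = Mul(Mul(Rational(-17, 11), -1270), Pow(Mul(-1, 377630), -1)) = Mul(Rational(21590, 11), Pow(-377630, -1)) = Mul(Rational(21590, 11), Rational(-1, 377630)) = Rational(-2159, 415393)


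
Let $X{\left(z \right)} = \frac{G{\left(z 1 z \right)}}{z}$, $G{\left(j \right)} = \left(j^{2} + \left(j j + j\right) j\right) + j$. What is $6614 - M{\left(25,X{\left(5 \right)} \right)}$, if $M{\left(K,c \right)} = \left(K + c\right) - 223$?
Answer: $3432$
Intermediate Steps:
$G{\left(j \right)} = j + j^{2} + j \left(j + j^{2}\right)$ ($G{\left(j \right)} = \left(j^{2} + \left(j^{2} + j\right) j\right) + j = \left(j^{2} + \left(j + j^{2}\right) j\right) + j = \left(j^{2} + j \left(j + j^{2}\right)\right) + j = j + j^{2} + j \left(j + j^{2}\right)$)
$X{\left(z \right)} = z \left(1 + z^{4} + 2 z^{2}\right)$ ($X{\left(z \right)} = \frac{z 1 z \left(1 + \left(z 1 z\right)^{2} + 2 z 1 z\right)}{z} = \frac{z z \left(1 + \left(z z\right)^{2} + 2 z z\right)}{z} = \frac{z^{2} \left(1 + \left(z^{2}\right)^{2} + 2 z^{2}\right)}{z} = \frac{z^{2} \left(1 + z^{4} + 2 z^{2}\right)}{z} = z \left(1 + z^{4} + 2 z^{2}\right)$)
$M{\left(K,c \right)} = -223 + K + c$
$6614 - M{\left(25,X{\left(5 \right)} \right)} = 6614 - \left(-223 + 25 + \left(5 + 5^{5} + 2 \cdot 5^{3}\right)\right) = 6614 - \left(-223 + 25 + \left(5 + 3125 + 2 \cdot 125\right)\right) = 6614 - \left(-223 + 25 + \left(5 + 3125 + 250\right)\right) = 6614 - \left(-223 + 25 + 3380\right) = 6614 - 3182 = 3432$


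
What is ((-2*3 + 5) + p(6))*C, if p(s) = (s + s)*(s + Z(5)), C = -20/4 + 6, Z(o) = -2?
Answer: 47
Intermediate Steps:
C = 1 (C = -20/4 + 6 = -5*1 + 6 = -5 + 6 = 1)
p(s) = 2*s*(-2 + s) (p(s) = (s + s)*(s - 2) = (2*s)*(-2 + s) = 2*s*(-2 + s))
((-2*3 + 5) + p(6))*C = ((-2*3 + 5) + 2*6*(-2 + 6))*1 = ((-6 + 5) + 2*6*4)*1 = (-1 + 48)*1 = 47*1 = 47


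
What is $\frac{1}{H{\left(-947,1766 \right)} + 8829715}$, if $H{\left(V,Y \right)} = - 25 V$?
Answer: $\frac{1}{8853390} \approx 1.1295 \cdot 10^{-7}$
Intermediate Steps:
$\frac{1}{H{\left(-947,1766 \right)} + 8829715} = \frac{1}{\left(-25\right) \left(-947\right) + 8829715} = \frac{1}{23675 + 8829715} = \frac{1}{8853390}$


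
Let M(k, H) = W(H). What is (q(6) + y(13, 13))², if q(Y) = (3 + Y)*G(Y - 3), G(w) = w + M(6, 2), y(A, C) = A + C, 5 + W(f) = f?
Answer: 676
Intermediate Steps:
W(f) = -5 + f
M(k, H) = -5 + H
G(w) = -3 + w (G(w) = w + (-5 + 2) = w - 3 = -3 + w)
q(Y) = (-6 + Y)*(3 + Y) (q(Y) = (3 + Y)*(-3 + (Y - 3)) = (3 + Y)*(-3 + (-3 + Y)) = (3 + Y)*(-6 + Y) = (-6 + Y)*(3 + Y))
(q(6) + y(13, 13))² = ((-6 + 6)*(3 + 6) + (13 + 13))² = (0*9 + 26)² = (0 + 26)² = 26² = 676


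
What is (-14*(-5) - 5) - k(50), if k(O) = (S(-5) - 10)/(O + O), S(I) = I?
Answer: 1303/20 ≈ 65.150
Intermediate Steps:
k(O) = -15/(2*O) (k(O) = (-5 - 10)/(O + O) = -15*1/(2*O) = -15/(2*O))
(-14*(-5) - 5) - k(50) = (-14*(-5) - 5) - (-15)/(2*50) = (70 - 5) - (-15)/(2*50) = 65 - 1*(-3/20) = 65 + 3/20 = 1303/20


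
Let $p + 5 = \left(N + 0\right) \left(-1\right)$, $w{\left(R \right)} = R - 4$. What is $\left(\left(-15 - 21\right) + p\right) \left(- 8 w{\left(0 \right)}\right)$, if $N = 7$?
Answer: $-1536$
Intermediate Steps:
$w{\left(R \right)} = -4 + R$
$p = -12$ ($p = -5 + \left(7 + 0\right) \left(-1\right) = -5 + 7 \left(-1\right) = -5 - 7 = -12$)
$\left(\left(-15 - 21\right) + p\right) \left(- 8 w{\left(0 \right)}\right) = \left(\left(-15 - 21\right) - 12\right) \left(- 8 \left(-4 + 0\right)\right) = \left(-36 - 12\right) \left(\left(-8\right) \left(-4\right)\right) = \left(-48\right) 32 = -1536$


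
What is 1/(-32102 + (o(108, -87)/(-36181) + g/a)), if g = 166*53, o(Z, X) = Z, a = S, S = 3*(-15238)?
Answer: -826989117/26548166262709 ≈ -3.1151e-5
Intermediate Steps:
S = -45714
a = -45714
g = 8798
1/(-32102 + (o(108, -87)/(-36181) + g/a)) = 1/(-32102 + (108/(-36181) + 8798/(-45714))) = 1/(-32102 + (108*(-1/36181) + 8798*(-1/45714))) = 1/(-32102 + (-108/36181 - 4399/22857)) = 1/(-32102 - 161628775/826989117) = 1/(-26548166262709/826989117) = -826989117/26548166262709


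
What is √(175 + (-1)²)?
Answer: 4*√11 ≈ 13.266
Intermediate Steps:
√(175 + (-1)²) = √(175 + 1) = √176 = 4*√11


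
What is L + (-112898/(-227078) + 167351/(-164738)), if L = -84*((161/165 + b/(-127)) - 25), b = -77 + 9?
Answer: 257710058609232773/130648751657270 ≈ 1972.5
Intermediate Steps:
b = -68
L = 13781824/6985 (L = -84*((161/165 - 68/(-127)) - 25) = -84*((161*(1/165) - 68*(-1/127)) - 25) = -84*((161/165 + 68/127) - 25) = -84*(31667/20955 - 25) = -84*(-492208/20955) = 13781824/6985 ≈ 1973.1)
L + (-112898/(-227078) + 167351/(-164738)) = 13781824/6985 + (-112898/(-227078) + 167351/(-164738)) = 13781824/6985 + (-112898*(-1/227078) + 167351*(-1/164738)) = 13781824/6985 + (56449/113539 - 167351/164738) = 13781824/6985 - 9701569827/18704187782 = 257710058609232773/130648751657270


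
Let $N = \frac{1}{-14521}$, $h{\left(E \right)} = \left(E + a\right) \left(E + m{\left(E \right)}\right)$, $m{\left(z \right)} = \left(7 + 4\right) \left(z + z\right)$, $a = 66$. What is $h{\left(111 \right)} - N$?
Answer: $\frac{6561764002}{14521} \approx 4.5188 \cdot 10^{5}$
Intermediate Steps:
$m{\left(z \right)} = 22 z$ ($m{\left(z \right)} = 11 \cdot 2 z = 22 z$)
$h{\left(E \right)} = 23 E \left(66 + E\right)$ ($h{\left(E \right)} = \left(E + 66\right) \left(E + 22 E\right) = \left(66 + E\right) 23 E = 23 E \left(66 + E\right)$)
$N = - \frac{1}{14521} \approx -6.8866 \cdot 10^{-5}$
$h{\left(111 \right)} - N = 23 \cdot 111 \left(66 + 111\right) - - \frac{1}{14521} = 23 \cdot 111 \cdot 177 + \frac{1}{14521} = 451881 + \frac{1}{14521} = \frac{6561764002}{14521}$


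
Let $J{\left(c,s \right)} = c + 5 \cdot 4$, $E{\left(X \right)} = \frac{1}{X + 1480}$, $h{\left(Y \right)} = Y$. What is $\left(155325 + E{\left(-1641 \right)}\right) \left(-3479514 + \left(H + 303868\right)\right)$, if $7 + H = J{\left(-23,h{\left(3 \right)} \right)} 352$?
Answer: $- \frac{79440991216716}{161} \approx -4.9342 \cdot 10^{11}$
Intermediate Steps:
$E{\left(X \right)} = \frac{1}{1480 + X}$
$J{\left(c,s \right)} = 20 + c$ ($J{\left(c,s \right)} = c + 20 = 20 + c$)
$H = -1063$ ($H = -7 + \left(20 - 23\right) 352 = -7 - 1056 = -1063$)
$\left(155325 + E{\left(-1641 \right)}\right) \left(-3479514 + \left(H + 303868\right)\right) = \left(155325 + \frac{1}{1480 - 1641}\right) \left(-3479514 + \left(-1063 + 303868\right)\right) = \left(155325 + \frac{1}{-161}\right) \left(-3479514 + 302805\right) = \left(155325 - \frac{1}{161}\right) \left(-3176709\right) = \frac{25007324}{161} \left(-3176709\right) = - \frac{79440991216716}{161}$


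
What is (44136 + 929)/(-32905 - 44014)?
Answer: -45065/76919 ≈ -0.58588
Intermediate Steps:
(44136 + 929)/(-32905 - 44014) = 45065/(-76919) = 45065*(-1/76919) = -45065/76919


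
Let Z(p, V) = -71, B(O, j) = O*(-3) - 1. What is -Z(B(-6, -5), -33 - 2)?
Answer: 71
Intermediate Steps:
B(O, j) = -1 - 3*O (B(O, j) = -3*O - 1 = -1 - 3*O)
-Z(B(-6, -5), -33 - 2) = -1*(-71) = 71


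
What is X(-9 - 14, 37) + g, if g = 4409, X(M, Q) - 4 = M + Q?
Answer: 4427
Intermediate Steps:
X(M, Q) = 4 + M + Q (X(M, Q) = 4 + (M + Q) = 4 + M + Q)
X(-9 - 14, 37) + g = (4 + (-9 - 14) + 37) + 4409 = (4 - 23 + 37) + 4409 = 18 + 4409 = 4427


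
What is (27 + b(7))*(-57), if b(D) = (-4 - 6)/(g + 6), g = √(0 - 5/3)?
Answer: 171*(-9*√15 + 152*I)/(√15 - 18*I) ≈ -1448.2 - 19.536*I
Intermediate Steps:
g = I*√15/3 (g = √(0 - 5*⅓) = √(0 - 5/3) = √(-5/3) = I*√15/3 ≈ 1.291*I)
b(D) = -10/(6 + I*√15/3) (b(D) = (-4 - 6)/(I*√15/3 + 6) = -10/(6 + I*√15/3))
(27 + b(7))*(-57) = (27 + (-180/113 + 10*I*√15/113))*(-57) = (2871/113 + 10*I*√15/113)*(-57) = -163647/113 - 570*I*√15/113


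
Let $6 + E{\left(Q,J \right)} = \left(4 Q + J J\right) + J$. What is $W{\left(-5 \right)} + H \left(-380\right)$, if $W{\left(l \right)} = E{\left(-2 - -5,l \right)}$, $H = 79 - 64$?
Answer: $-5674$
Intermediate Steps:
$H = 15$
$E{\left(Q,J \right)} = -6 + J + J^{2} + 4 Q$ ($E{\left(Q,J \right)} = -6 + \left(\left(4 Q + J J\right) + J\right) = -6 + \left(\left(4 Q + J^{2}\right) + J\right) = -6 + \left(\left(J^{2} + 4 Q\right) + J\right) = -6 + \left(J + J^{2} + 4 Q\right) = -6 + J + J^{2} + 4 Q$)
$W{\left(l \right)} = 6 + l + l^{2}$ ($W{\left(l \right)} = -6 + l + l^{2} + 4 \left(-2 - -5\right) = -6 + l + l^{2} + 4 \left(-2 + 5\right) = -6 + l + l^{2} + 4 \cdot 3 = -6 + l + l^{2} + 12 = 6 + l + l^{2}$)
$W{\left(-5 \right)} + H \left(-380\right) = \left(6 - 5 + \left(-5\right)^{2}\right) + 15 \left(-380\right) = \left(6 - 5 + 25\right) - 5700 = 26 - 5700 = -5674$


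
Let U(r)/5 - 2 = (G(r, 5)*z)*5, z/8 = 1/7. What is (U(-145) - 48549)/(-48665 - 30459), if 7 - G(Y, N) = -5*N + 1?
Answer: 333573/553868 ≈ 0.60226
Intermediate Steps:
G(Y, N) = 6 + 5*N (G(Y, N) = 7 - (-5*N + 1) = 7 - (1 - 5*N) = 7 + (-1 + 5*N) = 6 + 5*N)
z = 8/7 (z = 8*(1/7) = 8*(1*(⅐)) = 8*(⅐) = 8/7 ≈ 1.1429)
U(r) = 6270/7 (U(r) = 10 + 5*(((6 + 5*5)*(8/7))*5) = 10 + 5*(((6 + 25)*(8/7))*5) = 10 + 5*((31*(8/7))*5) = 10 + 5*((248/7)*5) = 10 + 5*(1240/7) = 10 + 6200/7 = 6270/7)
(U(-145) - 48549)/(-48665 - 30459) = (6270/7 - 48549)/(-48665 - 30459) = -333573/7/(-79124) = -333573/7*(-1/79124) = 333573/553868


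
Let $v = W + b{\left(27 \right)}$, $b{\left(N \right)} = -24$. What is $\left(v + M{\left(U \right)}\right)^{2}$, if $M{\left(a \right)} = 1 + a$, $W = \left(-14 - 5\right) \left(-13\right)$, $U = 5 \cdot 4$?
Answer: $59536$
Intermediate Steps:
$U = 20$
$W = 247$ ($W = \left(-19\right) \left(-13\right) = 247$)
$v = 223$ ($v = 247 - 24 = 223$)
$\left(v + M{\left(U \right)}\right)^{2} = \left(223 + \left(1 + 20\right)\right)^{2} = \left(223 + 21\right)^{2} = 244^{2} = 59536$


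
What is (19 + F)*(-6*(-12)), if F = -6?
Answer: 936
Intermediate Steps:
(19 + F)*(-6*(-12)) = (19 - 6)*(-6*(-12)) = 13*72 = 936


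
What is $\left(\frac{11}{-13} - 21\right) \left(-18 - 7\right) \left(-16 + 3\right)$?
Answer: $-7100$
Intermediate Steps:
$\left(\frac{11}{-13} - 21\right) \left(-18 - 7\right) \left(-16 + 3\right) = \left(11 \left(- \frac{1}{13}\right) - 21\right) \left(-25\right) \left(-13\right) = \left(- \frac{11}{13} - 21\right) \left(-25\right) \left(-13\right) = \left(- \frac{284}{13}\right) \left(-25\right) \left(-13\right) = \frac{7100}{13} \left(-13\right) = -7100$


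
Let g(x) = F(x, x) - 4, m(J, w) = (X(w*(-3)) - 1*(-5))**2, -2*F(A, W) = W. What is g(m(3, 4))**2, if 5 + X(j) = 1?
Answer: 81/4 ≈ 20.250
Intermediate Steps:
X(j) = -4 (X(j) = -5 + 1 = -4)
F(A, W) = -W/2
m(J, w) = 1 (m(J, w) = (-4 - 1*(-5))**2 = (-4 + 5)**2 = 1**2 = 1)
g(x) = -4 - x/2 (g(x) = -x/2 - 4 = -4 - x/2)
g(m(3, 4))**2 = (-4 - 1/2*1)**2 = (-4 - 1/2)**2 = (-9/2)**2 = 81/4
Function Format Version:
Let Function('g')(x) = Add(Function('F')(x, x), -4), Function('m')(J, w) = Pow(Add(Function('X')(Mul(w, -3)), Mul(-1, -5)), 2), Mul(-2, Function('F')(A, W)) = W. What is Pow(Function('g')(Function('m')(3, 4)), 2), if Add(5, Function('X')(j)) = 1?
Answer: Rational(81, 4) ≈ 20.250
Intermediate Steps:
Function('X')(j) = -4 (Function('X')(j) = Add(-5, 1) = -4)
Function('F')(A, W) = Mul(Rational(-1, 2), W)
Function('m')(J, w) = 1 (Function('m')(J, w) = Pow(Add(-4, Mul(-1, -5)), 2) = Pow(Add(-4, 5), 2) = Pow(1, 2) = 1)
Function('g')(x) = Add(-4, Mul(Rational(-1, 2), x)) (Function('g')(x) = Add(Mul(Rational(-1, 2), x), -4) = Add(-4, Mul(Rational(-1, 2), x)))
Pow(Function('g')(Function('m')(3, 4)), 2) = Pow(Add(-4, Mul(Rational(-1, 2), 1)), 2) = Pow(Add(-4, Rational(-1, 2)), 2) = Pow(Rational(-9, 2), 2) = Rational(81, 4)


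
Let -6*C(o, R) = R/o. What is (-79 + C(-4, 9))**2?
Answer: 395641/64 ≈ 6181.9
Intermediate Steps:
C(o, R) = -R/(6*o)
(-79 + C(-4, 9))**2 = (-79 - 1/6*9/(-4))**2 = (-79 - 1/6*9*(-1/4))**2 = (-79 + 3/8)**2 = (-629/8)**2 = 395641/64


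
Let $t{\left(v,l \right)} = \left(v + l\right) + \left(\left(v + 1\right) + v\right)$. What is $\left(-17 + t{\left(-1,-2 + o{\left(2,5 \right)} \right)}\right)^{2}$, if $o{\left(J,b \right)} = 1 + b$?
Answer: $225$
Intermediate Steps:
$t{\left(v,l \right)} = 1 + l + 3 v$ ($t{\left(v,l \right)} = \left(l + v\right) + \left(\left(1 + v\right) + v\right) = \left(l + v\right) + \left(1 + 2 v\right) = 1 + l + 3 v$)
$\left(-17 + t{\left(-1,-2 + o{\left(2,5 \right)} \right)}\right)^{2} = \left(-17 + \left(1 + \left(-2 + \left(1 + 5\right)\right) + 3 \left(-1\right)\right)\right)^{2} = \left(-17 + \left(1 + \left(-2 + 6\right) - 3\right)\right)^{2} = \left(-17 + \left(1 + 4 - 3\right)\right)^{2} = \left(-17 + 2\right)^{2} = \left(-15\right)^{2} = 225$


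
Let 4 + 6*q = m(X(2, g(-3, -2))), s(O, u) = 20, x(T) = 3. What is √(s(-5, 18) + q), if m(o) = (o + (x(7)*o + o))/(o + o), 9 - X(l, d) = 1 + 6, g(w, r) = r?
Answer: √79/2 ≈ 4.4441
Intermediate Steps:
X(l, d) = 2 (X(l, d) = 9 - (1 + 6) = 9 - 1*7 = 9 - 7 = 2)
m(o) = 5/2 (m(o) = (o + (3*o + o))/(o + o) = (o + 4*o)/((2*o)) = (5*o)*(1/(2*o)) = 5/2)
q = -¼ (q = -⅔ + (⅙)*(5/2) = -⅔ + 5/12 = -¼ ≈ -0.25000)
√(s(-5, 18) + q) = √(20 - ¼) = √(79/4) = √79/2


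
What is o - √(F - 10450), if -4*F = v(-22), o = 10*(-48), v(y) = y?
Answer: -480 - 3*I*√4642/2 ≈ -480.0 - 102.2*I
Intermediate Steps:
o = -480
F = 11/2 (F = -¼*(-22) = 11/2 ≈ 5.5000)
o - √(F - 10450) = -480 - √(11/2 - 10450) = -480 - √(-20889/2) = -480 - 3*I*√4642/2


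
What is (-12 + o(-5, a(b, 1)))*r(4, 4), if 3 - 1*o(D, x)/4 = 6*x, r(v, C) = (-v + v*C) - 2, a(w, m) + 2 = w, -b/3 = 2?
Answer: 1920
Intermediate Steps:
b = -6 (b = -3*2 = -6)
a(w, m) = -2 + w
r(v, C) = -2 - v + C*v (r(v, C) = (-v + C*v) - 2 = -2 - v + C*v)
o(D, x) = 12 - 24*x
(-12 + o(-5, a(b, 1)))*r(4, 4) = (-12 + (12 - 24*(-2 - 6)))*(-2 - 1*4 + 4*4) = (-12 + (12 - 24*(-8)))*(-2 - 4 + 16) = (-12 + (12 + 192))*10 = (-12 + 204)*10 = 192*10 = 1920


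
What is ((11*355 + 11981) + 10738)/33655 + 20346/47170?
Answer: 3661507/2995295 ≈ 1.2224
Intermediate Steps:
((11*355 + 11981) + 10738)/33655 + 20346/47170 = ((3905 + 11981) + 10738)*(1/33655) + 20346*(1/47170) = (15886 + 10738)*(1/33655) + 10173/23585 = 26624*(1/33655) + 10173/23585 = 26624/33655 + 10173/23585 = 3661507/2995295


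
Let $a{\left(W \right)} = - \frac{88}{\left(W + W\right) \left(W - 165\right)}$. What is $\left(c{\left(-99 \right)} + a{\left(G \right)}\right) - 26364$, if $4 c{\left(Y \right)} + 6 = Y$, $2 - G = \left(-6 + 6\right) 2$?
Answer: $- \frac{17206355}{652} \approx -26390.0$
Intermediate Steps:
$G = 2$ ($G = 2 - \left(-6 + 6\right) 2 = 2 - 0 \cdot 2 = 2 - 0 = 2 + 0 = 2$)
$c{\left(Y \right)} = - \frac{3}{2} + \frac{Y}{4}$
$a{\left(W \right)} = - \frac{44}{W \left(-165 + W\right)}$ ($a{\left(W \right)} = - \frac{88}{2 W \left(-165 + W\right)} = - 88 \frac{1}{2 W \left(-165 + W\right)} = - \frac{44}{W \left(-165 + W\right)}$)
$\left(c{\left(-99 \right)} + a{\left(G \right)}\right) - 26364 = \left(\left(- \frac{3}{2} + \frac{1}{4} \left(-99\right)\right) - \frac{44}{2 \left(-165 + 2\right)}\right) - 26364 = \left(\left(- \frac{3}{2} - \frac{99}{4}\right) - \frac{22}{-163}\right) - 26364 = \left(- \frac{105}{4} - 22 \left(- \frac{1}{163}\right)\right) - 26364 = \left(- \frac{105}{4} + \frac{22}{163}\right) - 26364 = - \frac{17027}{652} - 26364 = - \frac{17206355}{652}$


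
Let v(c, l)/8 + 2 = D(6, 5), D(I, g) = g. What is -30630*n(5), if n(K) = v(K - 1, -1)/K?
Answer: -147024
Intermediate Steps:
v(c, l) = 24 (v(c, l) = -16 + 8*5 = -16 + 40 = 24)
n(K) = 24/K
-30630*n(5) = -735120/5 = -30630*24/5 = -147024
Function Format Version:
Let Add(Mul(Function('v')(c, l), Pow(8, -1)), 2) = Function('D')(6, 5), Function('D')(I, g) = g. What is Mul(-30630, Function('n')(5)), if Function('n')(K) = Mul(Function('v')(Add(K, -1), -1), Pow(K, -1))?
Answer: -147024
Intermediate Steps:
Function('v')(c, l) = 24 (Function('v')(c, l) = Add(-16, Mul(8, 5)) = Add(-16, 40) = 24)
Function('n')(K) = Mul(24, Pow(K, -1))
Mul(-30630, Function('n')(5)) = Mul(-30630, Mul(24, Pow(5, -1))) = Mul(-30630, Mul(24, Rational(1, 5))) = Mul(-30630, Rational(24, 5)) = -147024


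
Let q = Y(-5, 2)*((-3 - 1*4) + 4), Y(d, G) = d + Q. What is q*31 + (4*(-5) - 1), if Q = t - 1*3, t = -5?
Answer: 1188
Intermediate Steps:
Q = -8 (Q = -5 - 1*3 = -5 - 3 = -8)
Y(d, G) = -8 + d (Y(d, G) = d - 8 = -8 + d)
q = 39 (q = (-8 - 5)*((-3 - 1*4) + 4) = -13*((-3 - 4) + 4) = -13*(-7 + 4) = -13*(-3) = 39)
q*31 + (4*(-5) - 1) = 39*31 + (4*(-5) - 1) = 1209 + (-20 - 1) = 1209 - 21 = 1188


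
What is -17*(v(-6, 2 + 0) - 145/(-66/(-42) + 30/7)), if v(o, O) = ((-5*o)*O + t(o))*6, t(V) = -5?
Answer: -212755/41 ≈ -5189.1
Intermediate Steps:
v(o, O) = -30 - 30*O*o (v(o, O) = ((-5*o)*O - 5)*6 = (-5*O*o - 5)*6 = (-5 - 5*O*o)*6 = -30 - 30*O*o)
-17*(v(-6, 2 + 0) - 145/(-66/(-42) + 30/7)) = -17*((-30 - 30*(2 + 0)*(-6)) - 145/(-66/(-42) + 30/7)) = -17*((-30 - 30*2*(-6)) - 145/(-66*(-1/42) + 30*(⅐))) = -17*((-30 + 360) - 145/(11/7 + 30/7)) = -17*(330 - 145/41/7) = -17*(330 - 145*7/41) = -17*(330 - 1015/41) = -17*12515/41 = -212755/41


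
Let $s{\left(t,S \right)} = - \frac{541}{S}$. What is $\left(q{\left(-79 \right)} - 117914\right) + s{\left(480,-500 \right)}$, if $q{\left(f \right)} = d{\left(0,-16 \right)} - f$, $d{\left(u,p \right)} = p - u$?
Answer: $- \frac{58924959}{500} \approx -1.1785 \cdot 10^{5}$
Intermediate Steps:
$q{\left(f \right)} = -16 - f$ ($q{\left(f \right)} = \left(-16 - 0\right) - f = \left(-16 + 0\right) - f = -16 - f$)
$\left(q{\left(-79 \right)} - 117914\right) + s{\left(480,-500 \right)} = \left(\left(-16 - -79\right) - 117914\right) - \frac{541}{-500} = \left(\left(-16 + 79\right) - 117914\right) - - \frac{541}{500} = \left(63 - 117914\right) + \frac{541}{500} = -117851 + \frac{541}{500} = - \frac{58924959}{500}$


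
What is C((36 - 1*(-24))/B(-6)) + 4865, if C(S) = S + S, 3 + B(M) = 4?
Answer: 4985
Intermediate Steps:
B(M) = 1 (B(M) = -3 + 4 = 1)
C(S) = 2*S
C((36 - 1*(-24))/B(-6)) + 4865 = 2*((36 - 1*(-24))/1) + 4865 = 2*((36 + 24)*1) + 4865 = 2*(60*1) + 4865 = 2*60 + 4865 = 120 + 4865 = 4985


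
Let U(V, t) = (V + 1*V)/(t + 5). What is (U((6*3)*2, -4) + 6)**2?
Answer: 6084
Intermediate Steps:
U(V, t) = 2*V/(5 + t) (U(V, t) = (V + V)/(5 + t) = (2*V)/(5 + t) = 2*V/(5 + t))
(U((6*3)*2, -4) + 6)**2 = (2*((6*3)*2)/(5 - 4) + 6)**2 = (2*(18*2)/1 + 6)**2 = (2*36*1 + 6)**2 = (72 + 6)**2 = 78**2 = 6084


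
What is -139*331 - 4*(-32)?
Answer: -45881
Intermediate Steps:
-139*331 - 4*(-32) = -46009 + 128 = -45881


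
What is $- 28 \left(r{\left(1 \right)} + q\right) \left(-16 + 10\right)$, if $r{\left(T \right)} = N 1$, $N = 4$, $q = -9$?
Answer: $-840$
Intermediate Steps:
$r{\left(T \right)} = 4$ ($r{\left(T \right)} = 4 \cdot 1 = 4$)
$- 28 \left(r{\left(1 \right)} + q\right) \left(-16 + 10\right) = - 28 \left(4 - 9\right) \left(-16 + 10\right) = - 28 \left(\left(-5\right) \left(-6\right)\right) = \left(-28\right) 30 = -840$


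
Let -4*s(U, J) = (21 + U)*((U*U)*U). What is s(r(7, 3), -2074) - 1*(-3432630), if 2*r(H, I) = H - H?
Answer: 3432630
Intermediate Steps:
r(H, I) = 0 (r(H, I) = (H - H)/2 = (½)*0 = 0)
s(U, J) = -U³*(21 + U)/4 (s(U, J) = -(21 + U)*(U*U)*U/4 = -(21 + U)*U²*U/4 = -(21 + U)*U³/4 = -U³*(21 + U)/4)
s(r(7, 3), -2074) - 1*(-3432630) = (¼)*0³*(-21 - 1*0) - 1*(-3432630) = (¼)*0*(-21 + 0) + 3432630 = (¼)*0*(-21) + 3432630 = 0 + 3432630 = 3432630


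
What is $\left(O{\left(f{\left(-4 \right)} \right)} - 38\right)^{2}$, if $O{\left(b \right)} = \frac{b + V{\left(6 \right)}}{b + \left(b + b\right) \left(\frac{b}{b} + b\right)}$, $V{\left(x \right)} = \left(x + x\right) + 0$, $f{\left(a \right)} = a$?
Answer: $\frac{35344}{25} \approx 1413.8$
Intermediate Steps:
$V{\left(x \right)} = 2 x$ ($V{\left(x \right)} = 2 x + 0 = 2 x$)
$O{\left(b \right)} = \frac{12 + b}{b + 2 b \left(1 + b\right)}$ ($O{\left(b \right)} = \frac{b + 2 \cdot 6}{b + \left(b + b\right) \left(\frac{b}{b} + b\right)} = \frac{b + 12}{b + 2 b \left(1 + b\right)} = \frac{12 + b}{b + 2 b \left(1 + b\right)}$)
$\left(O{\left(f{\left(-4 \right)} \right)} - 38\right)^{2} = \left(\frac{12 - 4}{\left(-4\right) \left(3 + 2 \left(-4\right)\right)} - 38\right)^{2} = \left(\left(- \frac{1}{4}\right) \frac{1}{3 - 8} \cdot 8 - 38\right)^{2} = \left(\left(- \frac{1}{4}\right) \frac{1}{-5} \cdot 8 - 38\right)^{2} = \left(\left(- \frac{1}{4}\right) \left(- \frac{1}{5}\right) 8 - 38\right)^{2} = \left(\frac{2}{5} - 38\right)^{2} = \left(- \frac{188}{5}\right)^{2} = \frac{35344}{25}$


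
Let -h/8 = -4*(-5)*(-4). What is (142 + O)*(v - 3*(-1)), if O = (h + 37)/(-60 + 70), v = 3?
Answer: 6291/5 ≈ 1258.2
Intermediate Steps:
h = 640 (h = -8*(-4*(-5))*(-4) = -160*(-4) = -8*(-80) = 640)
O = 677/10 (O = (640 + 37)/(-60 + 70) = 677/10 ≈ 67.700)
(142 + O)*(v - 3*(-1)) = (142 + 677/10)*(3 - 3*(-1)) = 2097*(3 + 3)/10 = (2097/10)*6 = 6291/5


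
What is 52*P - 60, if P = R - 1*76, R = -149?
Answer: -11760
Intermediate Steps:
P = -225 (P = -149 - 1*76 = -149 - 76 = -225)
52*P - 60 = 52*(-225) - 60 = -11700 - 60 = -11760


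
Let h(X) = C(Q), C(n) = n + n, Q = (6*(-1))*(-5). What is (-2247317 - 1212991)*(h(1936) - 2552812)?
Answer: 8833308167616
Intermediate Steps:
Q = 30 (Q = -6*(-5) = 30)
C(n) = 2*n
h(X) = 60 (h(X) = 2*30 = 60)
(-2247317 - 1212991)*(h(1936) - 2552812) = (-2247317 - 1212991)*(60 - 2552812) = -3460308*(-2552752) = 8833308167616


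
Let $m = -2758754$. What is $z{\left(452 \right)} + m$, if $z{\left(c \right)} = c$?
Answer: $-2758302$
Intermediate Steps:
$z{\left(452 \right)} + m = 452 - 2758754 = -2758302$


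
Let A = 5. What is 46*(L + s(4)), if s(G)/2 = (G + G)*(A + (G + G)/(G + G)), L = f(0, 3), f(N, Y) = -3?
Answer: 4278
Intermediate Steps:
L = -3
s(G) = 24*G (s(G) = 2*((G + G)*(5 + (G + G)/(G + G))) = 2*((2*G)*(5 + (2*G)/((2*G)))) = 2*((2*G)*(5 + (2*G)*(1/(2*G)))) = 2*((2*G)*(5 + 1)) = 2*((2*G)*6) = 2*(12*G) = 24*G)
46*(L + s(4)) = 46*(-3 + 24*4) = 46*(-3 + 96) = 46*93 = 4278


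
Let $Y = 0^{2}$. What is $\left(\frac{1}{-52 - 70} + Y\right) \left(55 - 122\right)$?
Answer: $\frac{67}{122} \approx 0.54918$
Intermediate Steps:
$Y = 0$
$\left(\frac{1}{-52 - 70} + Y\right) \left(55 - 122\right) = \left(\frac{1}{-52 - 70} + 0\right) \left(55 - 122\right) = \left(\frac{1}{-122} + 0\right) \left(-67\right) = \left(- \frac{1}{122} + 0\right) \left(-67\right) = \left(- \frac{1}{122}\right) \left(-67\right) = \frac{67}{122}$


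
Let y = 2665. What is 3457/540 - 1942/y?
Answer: 326569/57564 ≈ 5.6731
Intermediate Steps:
3457/540 - 1942/y = 3457/540 - 1942/2665 = 326569/57564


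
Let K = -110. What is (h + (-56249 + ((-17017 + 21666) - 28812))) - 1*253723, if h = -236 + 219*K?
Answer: -358461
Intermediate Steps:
h = -24326 (h = -236 + 219*(-110) = -236 - 24090 = -24326)
(h + (-56249 + ((-17017 + 21666) - 28812))) - 1*253723 = (-24326 + (-56249 + ((-17017 + 21666) - 28812))) - 1*253723 = (-24326 + (-56249 + (4649 - 28812))) - 253723 = (-24326 + (-56249 - 24163)) - 253723 = (-24326 - 80412) - 253723 = -104738 - 253723 = -358461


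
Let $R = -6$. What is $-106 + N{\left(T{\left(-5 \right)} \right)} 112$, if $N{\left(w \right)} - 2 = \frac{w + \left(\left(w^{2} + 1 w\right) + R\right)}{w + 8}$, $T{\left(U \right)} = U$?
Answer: $454$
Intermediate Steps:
$N{\left(w \right)} = 2 + \frac{-6 + w^{2} + 2 w}{8 + w}$ ($N{\left(w \right)} = 2 + \frac{w - \left(6 - w - w^{2}\right)}{w + 8} = 2 + \frac{w - \left(6 - w - w^{2}\right)}{8 + w} = 2 + \frac{w + \left(-6 + w + w^{2}\right)}{8 + w} = 2 + \frac{-6 + w^{2} + 2 w}{8 + w}$)
$-106 + N{\left(T{\left(-5 \right)} \right)} 112 = -106 + \frac{10 + \left(-5\right)^{2} + 4 \left(-5\right)}{8 - 5} \cdot 112 = -106 + \frac{10 + 25 - 20}{3} \cdot 112 = -106 + \frac{1}{3} \cdot 15 \cdot 112 = -106 + 5 \cdot 112 = -106 + 560 = 454$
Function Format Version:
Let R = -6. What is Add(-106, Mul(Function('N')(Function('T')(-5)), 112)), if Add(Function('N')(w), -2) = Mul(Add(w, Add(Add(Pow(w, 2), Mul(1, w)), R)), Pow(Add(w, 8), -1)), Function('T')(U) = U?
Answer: 454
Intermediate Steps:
Function('N')(w) = Add(2, Mul(Pow(Add(8, w), -1), Add(-6, Pow(w, 2), Mul(2, w)))) (Function('N')(w) = Add(2, Mul(Add(w, Add(Add(Pow(w, 2), Mul(1, w)), -6)), Pow(Add(w, 8), -1))) = Add(2, Mul(Add(w, Add(Add(Pow(w, 2), w), -6)), Pow(Add(8, w), -1))) = Add(2, Mul(Add(w, Add(Add(w, Pow(w, 2)), -6)), Pow(Add(8, w), -1))) = Add(2, Mul(Add(w, Add(-6, w, Pow(w, 2))), Pow(Add(8, w), -1))) = Add(2, Mul(Add(-6, Pow(w, 2), Mul(2, w)), Pow(Add(8, w), -1))) = Add(2, Mul(Pow(Add(8, w), -1), Add(-6, Pow(w, 2), Mul(2, w)))))
Add(-106, Mul(Function('N')(Function('T')(-5)), 112)) = Add(-106, Mul(Mul(Pow(Add(8, -5), -1), Add(10, Pow(-5, 2), Mul(4, -5))), 112)) = Add(-106, Mul(Mul(Pow(3, -1), Add(10, 25, -20)), 112)) = Add(-106, Mul(Mul(Rational(1, 3), 15), 112)) = Add(-106, Mul(5, 112)) = Add(-106, 560) = 454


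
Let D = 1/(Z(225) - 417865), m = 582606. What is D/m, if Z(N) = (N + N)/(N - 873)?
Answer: -2/486902121555 ≈ -4.1076e-12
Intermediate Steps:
Z(N) = 2*N/(-873 + N) (Z(N) = (2*N)/(-873 + N) = 2*N/(-873 + N))
D = -36/15043165 (D = 1/(2*225/(-873 + 225) - 417865) = 1/(2*225/(-648) - 417865) = 1/(2*225*(-1/648) - 417865) = 1/(-25/36 - 417865) = 1/(-15043165/36) = -36/15043165 ≈ -2.3931e-6)
D/m = -36/15043165/582606 = -36/15043165*1/582606 = -2/486902121555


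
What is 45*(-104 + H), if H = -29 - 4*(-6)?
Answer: -4905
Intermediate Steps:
H = -5 (H = -29 - 1*(-24) = -29 + 24 = -5)
45*(-104 + H) = 45*(-104 - 5) = 45*(-109) = -4905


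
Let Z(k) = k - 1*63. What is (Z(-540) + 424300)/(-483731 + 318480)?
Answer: -423697/165251 ≈ -2.5640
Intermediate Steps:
Z(k) = -63 + k (Z(k) = k - 63 = -63 + k)
(Z(-540) + 424300)/(-483731 + 318480) = ((-63 - 540) + 424300)/(-483731 + 318480) = (-603 + 424300)/(-165251) = 423697*(-1/165251) = -423697/165251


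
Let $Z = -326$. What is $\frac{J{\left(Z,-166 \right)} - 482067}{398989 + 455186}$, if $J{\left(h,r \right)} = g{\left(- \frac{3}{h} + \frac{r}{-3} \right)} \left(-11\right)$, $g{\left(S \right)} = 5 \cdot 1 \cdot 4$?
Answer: $- \frac{482287}{854175} \approx -0.56462$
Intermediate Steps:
$g{\left(S \right)} = 20$ ($g{\left(S \right)} = 5 \cdot 4 = 20$)
$J{\left(h,r \right)} = -220$ ($J{\left(h,r \right)} = 20 \left(-11\right) = -220$)
$\frac{J{\left(Z,-166 \right)} - 482067}{398989 + 455186} = \frac{-220 - 482067}{398989 + 455186} = - \frac{482287}{854175}$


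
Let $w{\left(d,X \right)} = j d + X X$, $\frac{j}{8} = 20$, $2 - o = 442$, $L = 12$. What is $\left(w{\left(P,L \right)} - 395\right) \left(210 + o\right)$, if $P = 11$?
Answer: $-347070$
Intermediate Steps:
$o = -440$ ($o = 2 - 442 = -440$)
$j = 160$ ($j = 8 \cdot 20 = 160$)
$w{\left(d,X \right)} = X^{2} + 160 d$ ($w{\left(d,X \right)} = 160 d + X X = 160 d + X^{2} = X^{2} + 160 d$)
$\left(w{\left(P,L \right)} - 395\right) \left(210 + o\right) = \left(\left(12^{2} + 160 \cdot 11\right) - 395\right) \left(210 - 440\right) = \left(\left(144 + 1760\right) - 395\right) \left(-230\right) = \left(1904 - 395\right) \left(-230\right) = 1509 \left(-230\right) = -347070$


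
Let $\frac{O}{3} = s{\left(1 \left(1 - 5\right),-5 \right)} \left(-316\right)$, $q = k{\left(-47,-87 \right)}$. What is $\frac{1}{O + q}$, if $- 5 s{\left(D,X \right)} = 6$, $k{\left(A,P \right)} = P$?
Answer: $\frac{5}{5253} \approx 0.00095184$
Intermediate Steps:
$s{\left(D,X \right)} = - \frac{6}{5}$ ($s{\left(D,X \right)} = \left(- \frac{1}{5}\right) 6 = - \frac{6}{5}$)
$q = -87$
$O = \frac{5688}{5}$ ($O = 3 \left(\left(- \frac{6}{5}\right) \left(-316\right)\right) = 3 \cdot \frac{1896}{5} = \frac{5688}{5} \approx 1137.6$)
$\frac{1}{O + q} = \frac{1}{\frac{5688}{5} - 87} = \frac{1}{\frac{5253}{5}} = \frac{5}{5253}$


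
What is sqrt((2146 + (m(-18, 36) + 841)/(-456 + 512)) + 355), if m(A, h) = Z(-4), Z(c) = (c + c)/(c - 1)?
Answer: 3*sqrt(5479390)/140 ≈ 50.160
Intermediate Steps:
Z(c) = 2*c/(-1 + c) (Z(c) = (2*c)/(-1 + c) = 2*c/(-1 + c))
m(A, h) = 8/5 (m(A, h) = 2*(-4)/(-1 - 4) = 2*(-4)/(-5) = 2*(-4)*(-1/5) = 8/5)
sqrt((2146 + (m(-18, 36) + 841)/(-456 + 512)) + 355) = sqrt((2146 + (8/5 + 841)/(-456 + 512)) + 355) = sqrt((2146 + (4213/5)/56) + 355) = sqrt((2146 + (4213/5)*(1/56)) + 355) = sqrt((2146 + 4213/280) + 355) = sqrt(605093/280 + 355) = sqrt(704493/280) = 3*sqrt(5479390)/140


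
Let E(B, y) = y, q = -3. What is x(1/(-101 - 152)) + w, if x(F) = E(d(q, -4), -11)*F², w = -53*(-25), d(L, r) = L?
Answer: 7710174/5819 ≈ 1325.0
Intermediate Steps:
w = 1325
x(F) = -11*F²
x(1/(-101 - 152)) + w = -11/(-101 - 152)² + 1325 = -11*(1/(-253))² + 1325 = -11*(-1/253)² + 1325 = -11*1/64009 + 1325 = -1/5819 + 1325 = 7710174/5819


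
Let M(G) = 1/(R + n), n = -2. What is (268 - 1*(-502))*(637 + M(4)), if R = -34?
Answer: 8828435/18 ≈ 4.9047e+5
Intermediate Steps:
M(G) = -1/36 (M(G) = 1/(-34 - 2) = 1/(-36) = -1/36)
(268 - 1*(-502))*(637 + M(4)) = (268 - 1*(-502))*(637 - 1/36) = (268 + 502)*(22931/36) = 770*(22931/36) = 8828435/18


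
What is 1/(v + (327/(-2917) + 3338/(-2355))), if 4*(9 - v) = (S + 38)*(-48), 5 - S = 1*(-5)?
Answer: 6869535/4008170944 ≈ 0.0017139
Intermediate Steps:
S = 10 (S = 5 - (-5) = 5 - 1*(-5) = 5 + 5 = 10)
v = 585 (v = 9 - (10 + 38)*(-48)/4 = 9 - 12*(-48) = 9 - 1/4*(-2304) = 9 + 576 = 585)
1/(v + (327/(-2917) + 3338/(-2355))) = 1/(585 + (327/(-2917) + 3338/(-2355))) = 1/(585 + (327*(-1/2917) + 3338*(-1/2355))) = 1/(585 + (-327/2917 - 3338/2355)) = 1/(585 - 10507031/6869535) = 1/(4008170944/6869535) = 6869535/4008170944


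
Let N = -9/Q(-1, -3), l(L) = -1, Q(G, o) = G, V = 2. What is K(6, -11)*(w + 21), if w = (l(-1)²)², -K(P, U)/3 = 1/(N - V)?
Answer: -66/7 ≈ -9.4286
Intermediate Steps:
N = 9 (N = -9/(-1) = -9*(-1) = 9)
K(P, U) = -3/7 (K(P, U) = -3/(9 - 1*2) = -3/(9 - 2) = -3/7)
w = 1 (w = ((-1)²)² = 1² = 1)
K(6, -11)*(w + 21) = -3*(1 + 21)/7 = -3/7*22 = -66/7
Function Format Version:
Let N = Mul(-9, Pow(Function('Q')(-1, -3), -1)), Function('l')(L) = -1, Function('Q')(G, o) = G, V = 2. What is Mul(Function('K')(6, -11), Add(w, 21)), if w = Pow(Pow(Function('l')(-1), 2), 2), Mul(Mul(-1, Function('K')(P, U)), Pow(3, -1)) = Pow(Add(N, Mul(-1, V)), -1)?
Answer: Rational(-66, 7) ≈ -9.4286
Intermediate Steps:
N = 9 (N = Mul(-9, Pow(-1, -1)) = Mul(-9, -1) = 9)
Function('K')(P, U) = Rational(-3, 7) (Function('K')(P, U) = Mul(-3, Pow(Add(9, Mul(-1, 2)), -1)) = Mul(-3, Pow(Add(9, -2), -1)) = Mul(-3, Pow(7, -1)) = Mul(-3, Rational(1, 7)) = Rational(-3, 7))
w = 1 (w = Pow(Pow(-1, 2), 2) = Pow(1, 2) = 1)
Mul(Function('K')(6, -11), Add(w, 21)) = Mul(Rational(-3, 7), Add(1, 21)) = Mul(Rational(-3, 7), 22) = Rational(-66, 7)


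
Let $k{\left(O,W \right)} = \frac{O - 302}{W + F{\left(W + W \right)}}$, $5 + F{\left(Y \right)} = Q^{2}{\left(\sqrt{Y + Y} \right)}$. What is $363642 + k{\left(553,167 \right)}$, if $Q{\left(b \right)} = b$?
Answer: $\frac{301823111}{830} \approx 3.6364 \cdot 10^{5}$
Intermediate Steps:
$F{\left(Y \right)} = -5 + 2 Y$ ($F{\left(Y \right)} = -5 + \left(\sqrt{Y + Y}\right)^{2} = -5 + \left(\sqrt{2 Y}\right)^{2} = -5 + \left(\sqrt{2} \sqrt{Y}\right)^{2} = -5 + 2 Y$)
$k{\left(O,W \right)} = \frac{-302 + O}{-5 + 5 W}$ ($k{\left(O,W \right)} = \frac{O - 302}{W + \left(-5 + 2 \left(W + W\right)\right)} = \frac{-302 + O}{W + \left(-5 + 2 \cdot 2 W\right)} = \frac{-302 + O}{W + \left(-5 + 4 W\right)} = \frac{-302 + O}{-5 + 5 W}$)
$363642 + k{\left(553,167 \right)} = 363642 + \frac{-302 + 553}{5 \left(-1 + 167\right)} = 363642 + \frac{1}{5} \cdot \frac{1}{166} \cdot 251 = 363642 + \frac{251}{830} = \frac{301823111}{830}$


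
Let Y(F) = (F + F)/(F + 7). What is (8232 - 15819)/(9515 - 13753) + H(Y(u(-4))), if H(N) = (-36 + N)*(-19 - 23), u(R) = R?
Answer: 6890099/4238 ≈ 1625.8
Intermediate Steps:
Y(F) = 2*F/(7 + F) (Y(F) = (2*F)/(7 + F) = 2*F/(7 + F))
H(N) = 1512 - 42*N (H(N) = (-36 + N)*(-42) = 1512 - 42*N)
(8232 - 15819)/(9515 - 13753) + H(Y(u(-4))) = (8232 - 15819)/(9515 - 13753) + (1512 - 84*(-4)/(7 - 4)) = -7587/(-4238) + (1512 - 84*(-4)/3) = -7587*(-1/4238) + (1512 - 84*(-4)/3) = 7587/4238 + (1512 - 42*(-8/3)) = 7587/4238 + (1512 + 112) = 7587/4238 + 1624 = 6890099/4238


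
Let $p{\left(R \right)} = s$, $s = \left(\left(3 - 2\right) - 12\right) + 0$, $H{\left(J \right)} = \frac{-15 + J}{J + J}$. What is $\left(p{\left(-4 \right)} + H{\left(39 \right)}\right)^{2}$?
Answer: $\frac{19321}{169} \approx 114.33$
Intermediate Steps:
$H{\left(J \right)} = \frac{-15 + J}{2 J}$
$s = -11$ ($s = \left(1 - 12\right) + 0 = -11 + 0 = -11$)
$p{\left(R \right)} = -11$
$\left(p{\left(-4 \right)} + H{\left(39 \right)}\right)^{2} = \left(-11 + \frac{-15 + 39}{2 \cdot 39}\right)^{2} = \left(-11 + \frac{1}{2} \cdot \frac{1}{39} \cdot 24\right)^{2} = \left(-11 + \frac{4}{13}\right)^{2} = \left(- \frac{139}{13}\right)^{2} = \frac{19321}{169}$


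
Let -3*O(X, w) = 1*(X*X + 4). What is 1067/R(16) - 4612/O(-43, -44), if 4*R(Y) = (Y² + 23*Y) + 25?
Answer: 1535288/109327 ≈ 14.043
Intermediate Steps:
O(X, w) = -4/3 - X²/3 (O(X, w) = -(X*X + 4)/3 = -(X² + 4)/3 = -(4 + X²)/3 = -4/3 - X²/3)
R(Y) = 25/4 + Y²/4 + 23*Y/4 (R(Y) = ((Y² + 23*Y) + 25)/4 = (25 + Y² + 23*Y)/4 = 25/4 + Y²/4 + 23*Y/4)
1067/R(16) - 4612/O(-43, -44) = 1067/(25/4 + (¼)*16² + (23/4)*16) - 4612/(-4/3 - ⅓*(-43)²) = 1067/(25/4 + (¼)*256 + 92) - 4612/(-4/3 - ⅓*1849) = 1067/(25/4 + 64 + 92) - 4612/(-4/3 - 1849/3) = 1067/(649/4) - 4612/(-1853/3) = 1067*(4/649) - 4612*(-3/1853) = 388/59 + 13836/1853 = 1535288/109327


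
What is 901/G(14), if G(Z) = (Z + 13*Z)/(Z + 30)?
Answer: 9911/49 ≈ 202.27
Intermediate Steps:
G(Z) = 14*Z/(30 + Z) (G(Z) = (14*Z)/(30 + Z) = 14*Z/(30 + Z))
901/G(14) = 901/((14*14/(30 + 14))) = 901/((14*14/44)) = 901/((14*14*(1/44))) = 901/(49/11) = 901*(11/49) = 9911/49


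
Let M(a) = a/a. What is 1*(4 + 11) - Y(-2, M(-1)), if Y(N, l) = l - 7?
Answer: 21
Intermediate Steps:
M(a) = 1
Y(N, l) = -7 + l
1*(4 + 11) - Y(-2, M(-1)) = 1*(4 + 11) - (-7 + 1) = 1*15 - 1*(-6) = 15 + 6 = 21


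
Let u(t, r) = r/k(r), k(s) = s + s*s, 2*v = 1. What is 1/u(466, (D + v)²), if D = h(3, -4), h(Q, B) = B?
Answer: 53/4 ≈ 13.250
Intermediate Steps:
v = ½ (v = (½)*1 = ½ ≈ 0.50000)
D = -4
k(s) = s + s²
u(t, r) = 1/(1 + r) (u(t, r) = r/((r*(1 + r))) = r*(1/(r*(1 + r))) = 1/(1 + r))
1/u(466, (D + v)²) = 1/(1/(1 + (-4 + ½)²)) = 1/(1/(1 + (-7/2)²)) = 1/(1/(1 + 49/4)) = 1/(1/(53/4)) = 1/(4/53) = 53/4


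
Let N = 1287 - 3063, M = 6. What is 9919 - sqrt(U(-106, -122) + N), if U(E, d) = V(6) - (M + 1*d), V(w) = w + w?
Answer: 9919 - 4*I*sqrt(103) ≈ 9919.0 - 40.596*I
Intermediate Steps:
V(w) = 2*w
N = -1776
U(E, d) = 6 - d (U(E, d) = 2*6 - (6 + 1*d) = 12 - (6 + d) = 12 + (-6 - d) = 6 - d)
9919 - sqrt(U(-106, -122) + N) = 9919 - sqrt((6 - 1*(-122)) - 1776) = 9919 - sqrt((6 + 122) - 1776) = 9919 - sqrt(128 - 1776) = 9919 - sqrt(-1648) = 9919 - 4*I*sqrt(103)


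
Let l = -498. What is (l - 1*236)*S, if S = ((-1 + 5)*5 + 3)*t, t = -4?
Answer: 67528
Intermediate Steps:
S = -92 (S = ((-1 + 5)*5 + 3)*(-4) = (4*5 + 3)*(-4) = (20 + 3)*(-4) = 23*(-4) = -92)
(l - 1*236)*S = (-498 - 1*236)*(-92) = (-498 - 236)*(-92) = -734*(-92) = 67528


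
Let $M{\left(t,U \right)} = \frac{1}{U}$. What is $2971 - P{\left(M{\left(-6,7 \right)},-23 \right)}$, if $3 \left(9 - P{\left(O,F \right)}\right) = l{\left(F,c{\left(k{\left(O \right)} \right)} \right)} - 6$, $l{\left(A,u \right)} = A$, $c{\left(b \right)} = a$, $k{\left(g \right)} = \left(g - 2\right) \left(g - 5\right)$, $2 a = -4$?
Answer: $\frac{8857}{3} \approx 2952.3$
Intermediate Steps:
$a = -2$ ($a = \frac{1}{2} \left(-4\right) = -2$)
$k{\left(g \right)} = \left(-5 + g\right) \left(-2 + g\right)$ ($k{\left(g \right)} = \left(-2 + g\right) \left(-5 + g\right) = \left(-5 + g\right) \left(-2 + g\right)$)
$c{\left(b \right)} = -2$
$P{\left(O,F \right)} = 11 - \frac{F}{3}$ ($P{\left(O,F \right)} = 9 - \frac{F - 6}{3} = 9 - \frac{-6 + F}{3} = 9 - \left(-2 + \frac{F}{3}\right) = 11 - \frac{F}{3}$)
$2971 - P{\left(M{\left(-6,7 \right)},-23 \right)} = 2971 - \left(11 - - \frac{23}{3}\right) = 2971 - \left(11 + \frac{23}{3}\right) = 2971 - \frac{56}{3} = \frac{8857}{3}$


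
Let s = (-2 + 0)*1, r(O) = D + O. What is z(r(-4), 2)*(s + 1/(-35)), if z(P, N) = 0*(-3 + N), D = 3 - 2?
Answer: 0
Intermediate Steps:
D = 1
r(O) = 1 + O
s = -2 (s = -2*1 = -2)
z(P, N) = 0
z(r(-4), 2)*(s + 1/(-35)) = 0*(-2 + 1/(-35)) = 0*(-2 - 1/35) = 0*(-71/35) = 0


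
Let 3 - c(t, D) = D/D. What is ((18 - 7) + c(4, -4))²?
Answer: 169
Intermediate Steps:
c(t, D) = 2 (c(t, D) = 3 - D/D = 3 - 1*1 = 3 - 1 = 2)
((18 - 7) + c(4, -4))² = ((18 - 7) + 2)² = (11 + 2)² = 13² = 169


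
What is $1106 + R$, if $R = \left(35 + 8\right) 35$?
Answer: $2611$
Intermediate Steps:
$R = 1505$ ($R = 43 \cdot 35 = 1505$)
$1106 + R = 1106 + 1505 = 2611$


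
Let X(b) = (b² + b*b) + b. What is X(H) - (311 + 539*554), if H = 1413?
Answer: 3695634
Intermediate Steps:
X(b) = b + 2*b² (X(b) = (b² + b²) + b = 2*b² + b = b + 2*b²)
X(H) - (311 + 539*554) = 1413*(1 + 2*1413) - (311 + 539*554) = 1413*(1 + 2826) - (311 + 298606) = 1413*2827 - 1*298917 = 3994551 - 298917 = 3695634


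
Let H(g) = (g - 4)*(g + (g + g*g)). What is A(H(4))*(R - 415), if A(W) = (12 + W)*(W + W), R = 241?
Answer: 0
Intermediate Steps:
H(g) = (-4 + g)*(g**2 + 2*g) (H(g) = (-4 + g)*(g + (g + g**2)) = (-4 + g)*(g**2 + 2*g))
A(W) = 2*W*(12 + W) (A(W) = (12 + W)*(2*W) = 2*W*(12 + W))
A(H(4))*(R - 415) = (2*(4*(-8 + 4**2 - 2*4))*(12 + 4*(-8 + 4**2 - 2*4)))*(241 - 415) = (2*(4*(-8 + 16 - 8))*(12 + 4*(-8 + 16 - 8)))*(-174) = (2*(4*0)*(12 + 4*0))*(-174) = (2*0*(12 + 0))*(-174) = (2*0*12)*(-174) = 0*(-174) = 0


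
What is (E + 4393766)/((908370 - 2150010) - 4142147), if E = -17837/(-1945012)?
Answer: -8545927613029/10471530320444 ≈ -0.81611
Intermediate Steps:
E = 17837/1945012 (E = -17837*(-1/1945012) = 17837/1945012 ≈ 0.0091706)
(E + 4393766)/((908370 - 2150010) - 4142147) = (17837/1945012 + 4393766)/((908370 - 2150010) - 4142147) = 8545927613029/(1945012*(-1241640 - 4142147)) = (8545927613029/1945012)/(-5383787) = (8545927613029/1945012)*(-1/5383787) = -8545927613029/10471530320444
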